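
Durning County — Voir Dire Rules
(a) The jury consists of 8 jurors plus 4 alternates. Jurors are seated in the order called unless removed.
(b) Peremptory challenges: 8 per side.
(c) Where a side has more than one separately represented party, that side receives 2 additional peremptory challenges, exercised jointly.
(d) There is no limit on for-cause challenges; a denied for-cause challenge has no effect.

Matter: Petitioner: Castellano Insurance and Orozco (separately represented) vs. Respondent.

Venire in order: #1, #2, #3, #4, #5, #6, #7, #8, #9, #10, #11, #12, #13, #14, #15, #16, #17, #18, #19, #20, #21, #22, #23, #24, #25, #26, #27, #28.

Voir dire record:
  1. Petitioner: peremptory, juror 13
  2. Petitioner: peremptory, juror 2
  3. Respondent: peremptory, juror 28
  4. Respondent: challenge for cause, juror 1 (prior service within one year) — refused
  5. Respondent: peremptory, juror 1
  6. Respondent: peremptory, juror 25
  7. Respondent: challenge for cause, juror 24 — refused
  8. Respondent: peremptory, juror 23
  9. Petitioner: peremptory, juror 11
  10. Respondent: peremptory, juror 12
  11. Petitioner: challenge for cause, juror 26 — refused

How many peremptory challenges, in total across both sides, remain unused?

10

Petitioner allotment: 8 base + 2 multi-party = 10. Respondent allotment: 8.
Petitioner peremptories used: #13, #2, #11 — 3 (the for-cause on #26 doesn't count).
Respondent peremptories used: #28, #1, #25, #23, #12 — 5 (for-cause on #1, #24 don't count).
Remaining: (10 − 3) + (8 − 5) = 10.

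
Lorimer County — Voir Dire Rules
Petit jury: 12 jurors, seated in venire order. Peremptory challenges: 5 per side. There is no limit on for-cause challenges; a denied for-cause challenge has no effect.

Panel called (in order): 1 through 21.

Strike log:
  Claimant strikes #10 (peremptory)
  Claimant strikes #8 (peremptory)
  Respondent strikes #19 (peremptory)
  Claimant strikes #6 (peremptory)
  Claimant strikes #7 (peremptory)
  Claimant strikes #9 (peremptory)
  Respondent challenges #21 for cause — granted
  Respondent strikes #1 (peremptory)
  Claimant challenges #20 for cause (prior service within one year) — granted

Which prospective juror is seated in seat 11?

17

Removed: #1, #6, #7, #8, #9, #10, #19, #20, #21.
Filling seats in venire order through position 11: #2, #3, #4, #5, #11, #12, #13, #14, #15, #16, #17.
So seat 11 is #17.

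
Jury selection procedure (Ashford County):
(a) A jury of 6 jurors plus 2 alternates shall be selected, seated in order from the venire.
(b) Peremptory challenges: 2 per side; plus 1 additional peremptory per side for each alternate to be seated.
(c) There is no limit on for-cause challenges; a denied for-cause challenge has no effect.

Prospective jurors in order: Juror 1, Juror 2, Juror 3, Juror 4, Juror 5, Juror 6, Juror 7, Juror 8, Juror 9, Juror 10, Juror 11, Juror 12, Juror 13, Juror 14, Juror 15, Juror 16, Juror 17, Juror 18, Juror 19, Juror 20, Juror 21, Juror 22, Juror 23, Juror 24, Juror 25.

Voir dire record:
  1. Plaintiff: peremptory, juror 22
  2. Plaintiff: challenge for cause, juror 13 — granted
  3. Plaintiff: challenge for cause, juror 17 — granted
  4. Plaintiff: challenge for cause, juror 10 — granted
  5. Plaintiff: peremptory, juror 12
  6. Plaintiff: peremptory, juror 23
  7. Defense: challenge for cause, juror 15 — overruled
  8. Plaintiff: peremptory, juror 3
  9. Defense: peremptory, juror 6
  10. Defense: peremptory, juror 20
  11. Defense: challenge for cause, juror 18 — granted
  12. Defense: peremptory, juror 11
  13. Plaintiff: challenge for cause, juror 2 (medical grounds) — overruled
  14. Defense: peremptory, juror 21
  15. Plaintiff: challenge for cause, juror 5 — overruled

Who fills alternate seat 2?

Removed: #3, #6, #10, #11, #12, #13, #17, #18, #20, #21, #22, #23. (#2, #5, #15 stay — for-cause denied.)
Filling seats in venire order through position 8: #1, #2, #4, #5, #7, #8, #9, #14.
So alternate 2 is #14.

14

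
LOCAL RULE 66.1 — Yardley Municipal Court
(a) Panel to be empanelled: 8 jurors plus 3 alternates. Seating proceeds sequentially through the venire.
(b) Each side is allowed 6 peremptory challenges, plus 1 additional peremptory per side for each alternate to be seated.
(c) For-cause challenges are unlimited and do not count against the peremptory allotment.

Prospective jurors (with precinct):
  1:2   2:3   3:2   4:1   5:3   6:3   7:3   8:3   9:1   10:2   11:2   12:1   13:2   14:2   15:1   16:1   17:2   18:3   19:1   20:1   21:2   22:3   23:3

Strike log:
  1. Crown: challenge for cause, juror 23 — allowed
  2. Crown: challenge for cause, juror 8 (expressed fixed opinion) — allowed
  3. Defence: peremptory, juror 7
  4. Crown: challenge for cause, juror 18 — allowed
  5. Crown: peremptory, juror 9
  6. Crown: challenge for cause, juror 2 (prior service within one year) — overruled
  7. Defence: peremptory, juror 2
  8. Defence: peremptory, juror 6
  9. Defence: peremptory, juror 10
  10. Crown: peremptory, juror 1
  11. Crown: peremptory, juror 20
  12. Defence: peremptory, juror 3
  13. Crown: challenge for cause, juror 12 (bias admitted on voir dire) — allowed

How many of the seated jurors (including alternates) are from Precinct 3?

2

Removed: #1, #2, #3, #6, #7, #8, #9, #10, #12, #18, #20, #23.
Seated (11 incl. alternates): #4, #5, #11, #13, #14, #15, #16, #17, #19, #21, #22.
Of those, in Precinct 3: #5, #22 → 2.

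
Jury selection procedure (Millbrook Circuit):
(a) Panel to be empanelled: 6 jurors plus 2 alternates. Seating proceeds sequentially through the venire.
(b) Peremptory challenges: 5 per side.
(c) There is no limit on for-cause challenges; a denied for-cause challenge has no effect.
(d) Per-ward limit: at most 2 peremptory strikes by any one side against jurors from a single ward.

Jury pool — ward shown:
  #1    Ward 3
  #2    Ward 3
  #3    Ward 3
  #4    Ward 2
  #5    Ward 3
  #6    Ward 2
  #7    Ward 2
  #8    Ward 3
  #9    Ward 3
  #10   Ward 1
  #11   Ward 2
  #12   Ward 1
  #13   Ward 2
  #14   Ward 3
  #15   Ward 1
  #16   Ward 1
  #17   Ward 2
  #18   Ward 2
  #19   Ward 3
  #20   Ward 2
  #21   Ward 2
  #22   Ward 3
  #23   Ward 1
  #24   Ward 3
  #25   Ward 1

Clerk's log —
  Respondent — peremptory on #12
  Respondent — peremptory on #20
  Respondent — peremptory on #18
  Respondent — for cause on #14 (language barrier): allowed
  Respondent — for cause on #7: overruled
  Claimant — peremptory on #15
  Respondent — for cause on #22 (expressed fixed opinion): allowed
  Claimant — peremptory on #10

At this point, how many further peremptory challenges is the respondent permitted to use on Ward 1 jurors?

Respondent peremptories so far: #12, #20, #18 — 3 of 5 used, 2 left overall.
Against Ward 1: #12 — 1 used; per-ward cap 2 leaves 1.
Binding limit: min(2, 1) = 1.

1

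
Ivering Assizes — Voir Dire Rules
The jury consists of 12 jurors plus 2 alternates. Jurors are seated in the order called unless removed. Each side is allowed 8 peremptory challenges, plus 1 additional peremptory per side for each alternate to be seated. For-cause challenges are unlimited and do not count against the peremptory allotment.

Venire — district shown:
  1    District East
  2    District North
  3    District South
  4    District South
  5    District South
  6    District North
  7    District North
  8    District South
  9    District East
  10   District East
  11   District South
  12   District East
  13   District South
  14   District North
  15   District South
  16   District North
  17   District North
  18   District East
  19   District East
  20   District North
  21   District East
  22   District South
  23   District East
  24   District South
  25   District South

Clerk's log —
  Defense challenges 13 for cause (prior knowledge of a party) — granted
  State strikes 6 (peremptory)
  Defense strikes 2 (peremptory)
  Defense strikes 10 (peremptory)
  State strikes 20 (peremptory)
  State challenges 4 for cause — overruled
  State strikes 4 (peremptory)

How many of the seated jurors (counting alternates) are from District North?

4

Removed: #2, #4, #6, #10, #13, #20.
Seated (14 incl. alternates): #1, #3, #5, #7, #8, #9, #11, #12, #14, #15, #16, #17, #18, #19.
Of those, in District North: #7, #14, #16, #17 → 4.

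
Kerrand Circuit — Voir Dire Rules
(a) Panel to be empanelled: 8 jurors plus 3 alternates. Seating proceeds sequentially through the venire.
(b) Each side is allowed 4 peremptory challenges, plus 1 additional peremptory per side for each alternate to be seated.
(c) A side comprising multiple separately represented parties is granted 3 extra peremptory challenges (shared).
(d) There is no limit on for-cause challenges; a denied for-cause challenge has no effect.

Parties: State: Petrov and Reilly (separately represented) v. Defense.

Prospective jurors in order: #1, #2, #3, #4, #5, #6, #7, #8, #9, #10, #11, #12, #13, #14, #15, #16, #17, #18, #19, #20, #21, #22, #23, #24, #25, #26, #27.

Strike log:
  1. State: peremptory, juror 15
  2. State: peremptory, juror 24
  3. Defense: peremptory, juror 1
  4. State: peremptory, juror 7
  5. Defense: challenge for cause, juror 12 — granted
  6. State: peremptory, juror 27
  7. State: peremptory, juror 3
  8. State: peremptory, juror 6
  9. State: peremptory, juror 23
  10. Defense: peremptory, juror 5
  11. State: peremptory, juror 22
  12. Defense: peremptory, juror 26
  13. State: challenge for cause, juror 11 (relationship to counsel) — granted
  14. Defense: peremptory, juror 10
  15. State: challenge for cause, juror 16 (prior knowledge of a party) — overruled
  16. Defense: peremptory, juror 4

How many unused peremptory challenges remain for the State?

State allotment: 4 base + 1 × 3 alternates + 3 multi-party = 10.
State peremptories used: #15, #24, #7, #27, #3, #6, #23, #22 — 8 (for-cause on #11, #16 don't count).
Remaining: 10 − 8 = 2.

2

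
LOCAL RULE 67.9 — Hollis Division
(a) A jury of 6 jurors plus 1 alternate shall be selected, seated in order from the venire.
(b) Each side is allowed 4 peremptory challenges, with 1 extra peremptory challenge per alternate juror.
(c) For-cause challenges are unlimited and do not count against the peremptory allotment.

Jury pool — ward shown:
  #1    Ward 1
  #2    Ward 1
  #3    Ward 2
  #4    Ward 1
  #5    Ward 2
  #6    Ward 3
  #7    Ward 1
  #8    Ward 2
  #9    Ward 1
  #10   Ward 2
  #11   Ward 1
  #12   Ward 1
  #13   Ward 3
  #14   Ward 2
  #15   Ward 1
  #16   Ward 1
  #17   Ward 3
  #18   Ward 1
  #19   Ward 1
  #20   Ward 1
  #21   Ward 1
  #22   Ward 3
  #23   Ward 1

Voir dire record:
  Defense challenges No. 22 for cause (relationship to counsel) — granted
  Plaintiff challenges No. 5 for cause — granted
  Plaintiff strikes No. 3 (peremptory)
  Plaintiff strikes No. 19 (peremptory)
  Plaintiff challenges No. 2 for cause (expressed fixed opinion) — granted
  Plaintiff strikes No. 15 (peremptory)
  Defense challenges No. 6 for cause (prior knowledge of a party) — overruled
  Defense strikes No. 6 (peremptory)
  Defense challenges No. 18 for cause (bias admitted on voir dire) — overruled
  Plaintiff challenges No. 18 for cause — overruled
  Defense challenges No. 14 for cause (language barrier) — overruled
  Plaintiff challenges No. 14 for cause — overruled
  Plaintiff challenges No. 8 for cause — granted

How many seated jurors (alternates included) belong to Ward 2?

1

Removed: #2, #3, #5, #6, #8, #15, #19, #22.
Seated (7 incl. alternates): #1, #4, #7, #9, #10, #11, #12.
Of those, in Ward 2: #10 → 1.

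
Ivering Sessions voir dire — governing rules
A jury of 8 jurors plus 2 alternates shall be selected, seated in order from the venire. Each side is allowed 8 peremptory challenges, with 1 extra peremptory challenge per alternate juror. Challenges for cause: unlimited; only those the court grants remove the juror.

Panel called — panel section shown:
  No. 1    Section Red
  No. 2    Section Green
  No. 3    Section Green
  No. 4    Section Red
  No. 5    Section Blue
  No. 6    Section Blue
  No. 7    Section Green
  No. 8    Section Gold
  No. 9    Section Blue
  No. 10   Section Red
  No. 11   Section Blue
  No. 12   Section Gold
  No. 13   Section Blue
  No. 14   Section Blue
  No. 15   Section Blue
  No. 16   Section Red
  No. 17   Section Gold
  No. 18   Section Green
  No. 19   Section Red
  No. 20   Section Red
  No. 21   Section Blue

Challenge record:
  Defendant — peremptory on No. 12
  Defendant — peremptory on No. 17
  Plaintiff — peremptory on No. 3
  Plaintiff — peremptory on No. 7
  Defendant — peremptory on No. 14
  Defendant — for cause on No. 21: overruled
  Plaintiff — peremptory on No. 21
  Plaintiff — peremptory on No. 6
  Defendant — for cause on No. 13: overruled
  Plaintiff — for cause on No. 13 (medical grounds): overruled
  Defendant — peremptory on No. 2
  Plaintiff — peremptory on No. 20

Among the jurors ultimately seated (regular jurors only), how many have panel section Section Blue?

4

Removed: #2, #3, #6, #7, #12, #14, #17, #20, #21.
Seated jurors 1–8: #1, #4, #5, #8, #9, #10, #11, #13 (alternates #15, #16 not counted).
Of those, in Section Blue: #5, #9, #11, #13 → 4.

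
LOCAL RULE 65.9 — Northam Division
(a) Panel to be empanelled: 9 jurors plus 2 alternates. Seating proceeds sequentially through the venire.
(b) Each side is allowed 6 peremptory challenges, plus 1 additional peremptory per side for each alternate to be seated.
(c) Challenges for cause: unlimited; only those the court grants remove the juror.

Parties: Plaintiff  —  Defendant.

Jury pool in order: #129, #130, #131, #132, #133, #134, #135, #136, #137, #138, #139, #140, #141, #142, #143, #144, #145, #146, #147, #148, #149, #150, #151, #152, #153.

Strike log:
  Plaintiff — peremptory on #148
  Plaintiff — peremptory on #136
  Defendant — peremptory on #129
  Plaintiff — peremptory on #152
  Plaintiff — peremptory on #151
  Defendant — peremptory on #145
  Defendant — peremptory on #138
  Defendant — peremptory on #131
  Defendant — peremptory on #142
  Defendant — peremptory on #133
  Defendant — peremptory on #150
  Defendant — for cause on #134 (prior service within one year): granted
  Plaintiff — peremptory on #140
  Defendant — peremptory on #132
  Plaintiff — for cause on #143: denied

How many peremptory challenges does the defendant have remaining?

0

Defendant allotment: 6 base + 1 × 2 alternates = 8.
Defendant peremptories used: #129, #145, #138, #131, #142, #133, #150, #132 — 8 (the for-cause on #134 doesn't count).
Remaining: 8 − 8 = 0.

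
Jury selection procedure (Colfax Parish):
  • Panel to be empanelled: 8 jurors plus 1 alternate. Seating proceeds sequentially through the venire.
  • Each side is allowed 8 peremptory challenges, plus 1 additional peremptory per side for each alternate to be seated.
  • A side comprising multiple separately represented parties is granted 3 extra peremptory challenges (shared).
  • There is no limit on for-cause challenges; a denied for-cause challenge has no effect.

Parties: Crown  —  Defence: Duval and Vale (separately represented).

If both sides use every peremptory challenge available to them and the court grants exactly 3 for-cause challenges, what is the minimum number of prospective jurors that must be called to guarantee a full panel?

Seats to fill: 8 + 1 alternates = 9.
Peremptories — Crown: 8 + 1×1 = 9; Defence: 8 + 1×1 + 3 = 12; total 21.
For-cause removals: 3.
Minimum venire: 9 + 21 + 3 = 33.

33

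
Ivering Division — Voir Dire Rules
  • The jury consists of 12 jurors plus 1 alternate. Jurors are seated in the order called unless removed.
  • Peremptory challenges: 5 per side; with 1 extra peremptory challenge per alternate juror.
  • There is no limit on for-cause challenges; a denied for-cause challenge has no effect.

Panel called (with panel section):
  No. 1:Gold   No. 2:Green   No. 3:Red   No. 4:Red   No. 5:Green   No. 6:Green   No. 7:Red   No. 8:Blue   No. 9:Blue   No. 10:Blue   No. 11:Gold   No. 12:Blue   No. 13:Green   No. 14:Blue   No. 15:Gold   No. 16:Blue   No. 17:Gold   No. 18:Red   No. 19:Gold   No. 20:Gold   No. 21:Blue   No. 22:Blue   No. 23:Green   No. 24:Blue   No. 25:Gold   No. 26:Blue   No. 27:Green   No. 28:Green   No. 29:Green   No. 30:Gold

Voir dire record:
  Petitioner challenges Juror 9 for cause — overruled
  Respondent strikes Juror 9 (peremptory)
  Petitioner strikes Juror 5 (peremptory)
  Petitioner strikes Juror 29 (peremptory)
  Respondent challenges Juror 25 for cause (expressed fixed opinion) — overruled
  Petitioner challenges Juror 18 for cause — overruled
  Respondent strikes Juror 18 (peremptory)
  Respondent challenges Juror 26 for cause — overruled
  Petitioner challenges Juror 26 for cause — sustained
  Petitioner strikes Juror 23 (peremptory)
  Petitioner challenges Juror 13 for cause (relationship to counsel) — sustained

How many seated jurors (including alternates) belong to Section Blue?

Removed: #5, #9, #13, #18, #23, #26, #29.
Seated (13 incl. alternates): #1, #2, #3, #4, #6, #7, #8, #10, #11, #12, #14, #15, #16.
Of those, in Section Blue: #8, #10, #12, #14, #16 → 5.

5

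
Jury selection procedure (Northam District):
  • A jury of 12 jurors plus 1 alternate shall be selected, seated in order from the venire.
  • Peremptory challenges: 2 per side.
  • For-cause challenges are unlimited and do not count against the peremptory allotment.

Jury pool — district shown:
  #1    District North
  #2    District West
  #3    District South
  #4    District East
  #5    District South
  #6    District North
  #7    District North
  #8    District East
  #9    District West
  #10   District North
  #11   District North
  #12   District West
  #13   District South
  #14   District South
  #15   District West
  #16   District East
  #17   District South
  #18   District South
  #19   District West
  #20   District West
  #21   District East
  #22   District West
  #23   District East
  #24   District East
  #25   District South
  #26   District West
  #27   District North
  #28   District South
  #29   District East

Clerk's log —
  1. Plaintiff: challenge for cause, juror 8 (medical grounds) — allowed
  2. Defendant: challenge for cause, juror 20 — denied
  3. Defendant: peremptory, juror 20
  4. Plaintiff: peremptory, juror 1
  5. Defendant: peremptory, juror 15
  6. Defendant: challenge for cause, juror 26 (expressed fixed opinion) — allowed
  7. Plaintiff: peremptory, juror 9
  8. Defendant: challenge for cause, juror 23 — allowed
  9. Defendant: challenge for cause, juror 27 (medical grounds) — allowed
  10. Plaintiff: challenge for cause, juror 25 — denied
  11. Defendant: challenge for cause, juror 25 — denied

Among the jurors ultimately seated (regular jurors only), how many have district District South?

4

Removed: #1, #8, #9, #15, #20, #23, #26, #27.
Seated jurors 1–12: #2, #3, #4, #5, #6, #7, #10, #11, #12, #13, #14, #16 (alternates #17 not counted).
Of those, in District South: #3, #5, #13, #14 → 4.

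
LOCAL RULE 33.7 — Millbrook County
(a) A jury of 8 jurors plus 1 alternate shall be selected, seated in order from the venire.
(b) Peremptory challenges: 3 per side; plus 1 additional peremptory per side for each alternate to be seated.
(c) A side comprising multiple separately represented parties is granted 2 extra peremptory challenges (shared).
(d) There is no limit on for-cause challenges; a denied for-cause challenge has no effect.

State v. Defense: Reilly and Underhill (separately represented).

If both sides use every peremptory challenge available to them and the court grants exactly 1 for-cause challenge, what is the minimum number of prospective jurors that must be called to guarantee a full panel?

20

Seats to fill: 8 + 1 alternates = 9.
Peremptories — State: 3 + 1×1 = 4; Defense: 3 + 1×1 + 2 = 6; total 10.
For-cause removals: 1.
Minimum venire: 9 + 10 + 1 = 20.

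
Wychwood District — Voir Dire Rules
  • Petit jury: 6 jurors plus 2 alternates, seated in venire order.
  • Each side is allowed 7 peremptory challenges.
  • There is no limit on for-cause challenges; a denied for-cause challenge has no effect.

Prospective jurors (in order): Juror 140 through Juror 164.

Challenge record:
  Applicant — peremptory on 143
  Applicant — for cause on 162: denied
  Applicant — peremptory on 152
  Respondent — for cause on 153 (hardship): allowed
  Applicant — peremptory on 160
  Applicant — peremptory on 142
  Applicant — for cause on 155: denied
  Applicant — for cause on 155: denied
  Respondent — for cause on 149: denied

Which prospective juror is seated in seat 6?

Removed: #142, #143, #152, #153, #160. (#149, #155, #162 stay — for-cause denied.)
Seating in order: seats 1–6 → #140, #141, #144, #145, #146, #147; alternates → #148, #149.
So seat 6 is #147.

147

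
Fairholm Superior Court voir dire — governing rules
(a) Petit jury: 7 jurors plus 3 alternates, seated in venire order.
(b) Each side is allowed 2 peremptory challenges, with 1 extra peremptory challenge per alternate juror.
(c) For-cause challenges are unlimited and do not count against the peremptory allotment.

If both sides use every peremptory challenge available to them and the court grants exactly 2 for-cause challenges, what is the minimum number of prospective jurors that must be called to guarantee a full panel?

Seats to fill: 7 + 3 alternates = 10.
Peremptories: 2 + 1×3 = 5 per side × 2 sides = 10.
For-cause removals: 2.
Minimum venire: 10 + 10 + 2 = 22.

22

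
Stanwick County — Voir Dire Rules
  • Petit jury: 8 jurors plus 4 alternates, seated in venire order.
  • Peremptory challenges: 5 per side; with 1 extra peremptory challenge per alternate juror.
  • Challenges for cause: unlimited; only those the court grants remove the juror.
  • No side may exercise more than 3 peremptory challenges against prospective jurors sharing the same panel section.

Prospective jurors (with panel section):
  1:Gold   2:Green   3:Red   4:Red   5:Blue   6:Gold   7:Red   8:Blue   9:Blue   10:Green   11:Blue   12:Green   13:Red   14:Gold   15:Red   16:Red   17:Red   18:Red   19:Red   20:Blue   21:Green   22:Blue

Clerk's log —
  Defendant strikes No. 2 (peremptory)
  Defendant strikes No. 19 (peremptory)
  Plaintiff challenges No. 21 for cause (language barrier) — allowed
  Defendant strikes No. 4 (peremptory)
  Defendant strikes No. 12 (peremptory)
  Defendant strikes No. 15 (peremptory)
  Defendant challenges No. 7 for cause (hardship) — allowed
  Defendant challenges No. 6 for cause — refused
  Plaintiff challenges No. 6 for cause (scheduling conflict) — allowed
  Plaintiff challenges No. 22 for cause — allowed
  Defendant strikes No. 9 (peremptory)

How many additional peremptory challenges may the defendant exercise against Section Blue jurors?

2

Defendant peremptories so far: #2, #19, #4, #12, #15, #9 — 6 of 9 used, 3 left overall.
Against Section Blue: #9 — 1 used; per-section cap 3 leaves 2.
Binding limit: min(3, 2) = 2.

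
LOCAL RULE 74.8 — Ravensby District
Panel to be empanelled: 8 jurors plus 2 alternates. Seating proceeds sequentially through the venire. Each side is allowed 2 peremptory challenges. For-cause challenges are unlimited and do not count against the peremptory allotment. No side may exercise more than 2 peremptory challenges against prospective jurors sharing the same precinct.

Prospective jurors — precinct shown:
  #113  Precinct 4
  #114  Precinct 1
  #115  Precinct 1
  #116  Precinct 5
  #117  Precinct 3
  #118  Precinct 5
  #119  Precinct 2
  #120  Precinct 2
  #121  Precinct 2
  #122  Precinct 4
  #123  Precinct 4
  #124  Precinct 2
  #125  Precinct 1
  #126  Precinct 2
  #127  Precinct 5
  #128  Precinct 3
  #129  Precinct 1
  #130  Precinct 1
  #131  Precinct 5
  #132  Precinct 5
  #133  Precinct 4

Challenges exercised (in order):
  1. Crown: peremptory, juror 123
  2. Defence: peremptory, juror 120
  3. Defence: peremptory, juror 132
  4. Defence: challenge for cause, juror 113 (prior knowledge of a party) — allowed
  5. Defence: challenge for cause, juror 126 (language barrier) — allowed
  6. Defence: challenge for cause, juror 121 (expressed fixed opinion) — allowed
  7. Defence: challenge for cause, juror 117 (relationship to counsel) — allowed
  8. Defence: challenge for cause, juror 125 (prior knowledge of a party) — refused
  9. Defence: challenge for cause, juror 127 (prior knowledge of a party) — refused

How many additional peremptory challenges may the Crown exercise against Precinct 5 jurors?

1

Crown peremptories so far: #123 — 1 of 2 used, 1 left overall.
Against Precinct 5: none yet — per-precinct cap 2 leaves 2.
Binding limit: min(1, 2) = 1.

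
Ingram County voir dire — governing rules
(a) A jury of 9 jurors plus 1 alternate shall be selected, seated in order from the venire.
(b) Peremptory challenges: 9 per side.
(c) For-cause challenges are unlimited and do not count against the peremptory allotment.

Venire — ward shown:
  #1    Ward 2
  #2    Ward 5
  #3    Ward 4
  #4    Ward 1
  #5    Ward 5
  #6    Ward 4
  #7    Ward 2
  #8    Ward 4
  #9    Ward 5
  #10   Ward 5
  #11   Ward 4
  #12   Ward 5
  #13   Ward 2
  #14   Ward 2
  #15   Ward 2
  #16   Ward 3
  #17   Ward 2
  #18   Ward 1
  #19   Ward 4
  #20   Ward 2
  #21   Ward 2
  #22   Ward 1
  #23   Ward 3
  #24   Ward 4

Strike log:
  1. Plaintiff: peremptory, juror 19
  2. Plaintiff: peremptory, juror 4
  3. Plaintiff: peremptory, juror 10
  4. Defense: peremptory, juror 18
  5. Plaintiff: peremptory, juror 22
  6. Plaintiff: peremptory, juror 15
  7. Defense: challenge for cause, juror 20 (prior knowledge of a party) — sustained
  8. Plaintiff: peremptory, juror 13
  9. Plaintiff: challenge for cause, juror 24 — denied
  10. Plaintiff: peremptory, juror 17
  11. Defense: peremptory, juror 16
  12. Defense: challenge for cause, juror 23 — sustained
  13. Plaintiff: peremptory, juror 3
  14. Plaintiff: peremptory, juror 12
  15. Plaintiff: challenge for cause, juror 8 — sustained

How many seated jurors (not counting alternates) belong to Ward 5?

Removed: #3, #4, #8, #10, #12, #13, #15, #16, #17, #18, #19, #20, #22, #23.
Seated jurors 1–9: #1, #2, #5, #6, #7, #9, #11, #14, #21 (alternates #24 not counted).
Of those, in Ward 5: #2, #5, #9 → 3.

3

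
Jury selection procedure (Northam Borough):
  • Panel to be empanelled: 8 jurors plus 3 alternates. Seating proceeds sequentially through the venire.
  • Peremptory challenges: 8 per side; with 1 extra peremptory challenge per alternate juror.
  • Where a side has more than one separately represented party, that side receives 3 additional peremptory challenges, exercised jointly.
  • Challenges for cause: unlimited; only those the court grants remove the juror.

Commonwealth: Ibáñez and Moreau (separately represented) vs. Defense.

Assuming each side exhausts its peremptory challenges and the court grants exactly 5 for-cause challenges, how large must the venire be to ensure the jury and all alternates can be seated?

Seats to fill: 8 + 3 alternates = 11.
Peremptories — Commonwealth: 8 + 1×3 + 3 = 14; Defense: 8 + 1×3 = 11; total 25.
For-cause removals: 5.
Minimum venire: 11 + 25 + 5 = 41.

41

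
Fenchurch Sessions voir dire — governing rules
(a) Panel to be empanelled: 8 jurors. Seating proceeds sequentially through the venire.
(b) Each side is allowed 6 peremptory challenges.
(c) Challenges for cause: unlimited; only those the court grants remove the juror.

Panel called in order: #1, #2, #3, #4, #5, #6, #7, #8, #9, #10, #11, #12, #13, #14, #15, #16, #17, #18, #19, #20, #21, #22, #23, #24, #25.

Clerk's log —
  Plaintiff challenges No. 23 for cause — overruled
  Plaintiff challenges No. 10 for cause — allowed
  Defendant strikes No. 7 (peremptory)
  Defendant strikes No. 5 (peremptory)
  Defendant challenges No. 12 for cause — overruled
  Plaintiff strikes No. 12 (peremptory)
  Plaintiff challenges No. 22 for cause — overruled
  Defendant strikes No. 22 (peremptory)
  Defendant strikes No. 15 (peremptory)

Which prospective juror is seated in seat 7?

9

Removed: #5, #7, #10, #12, #15, #22. (#23 stays — for-cause denied.)
Seating in order: seats 1–8 → #1, #2, #3, #4, #6, #8, #9, #11.
So seat 7 is #9.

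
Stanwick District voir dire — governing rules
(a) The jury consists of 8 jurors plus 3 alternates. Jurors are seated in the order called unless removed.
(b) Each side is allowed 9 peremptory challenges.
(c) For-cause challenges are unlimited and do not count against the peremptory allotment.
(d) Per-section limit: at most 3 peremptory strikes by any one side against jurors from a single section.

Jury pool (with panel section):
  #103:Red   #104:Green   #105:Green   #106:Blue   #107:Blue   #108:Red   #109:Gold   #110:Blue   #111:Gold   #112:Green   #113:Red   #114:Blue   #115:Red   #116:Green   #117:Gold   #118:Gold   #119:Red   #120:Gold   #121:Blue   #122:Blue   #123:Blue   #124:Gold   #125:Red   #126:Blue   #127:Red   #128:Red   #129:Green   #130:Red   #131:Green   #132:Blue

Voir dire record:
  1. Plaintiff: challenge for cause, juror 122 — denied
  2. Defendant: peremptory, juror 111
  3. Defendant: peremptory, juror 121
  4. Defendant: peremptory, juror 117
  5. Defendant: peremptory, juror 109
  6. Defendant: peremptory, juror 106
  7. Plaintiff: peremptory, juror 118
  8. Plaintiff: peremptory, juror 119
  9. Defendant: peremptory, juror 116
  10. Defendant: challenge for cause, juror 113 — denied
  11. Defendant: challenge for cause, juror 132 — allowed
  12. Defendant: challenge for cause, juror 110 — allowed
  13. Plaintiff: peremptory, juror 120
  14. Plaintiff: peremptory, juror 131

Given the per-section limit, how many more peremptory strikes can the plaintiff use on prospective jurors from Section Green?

2

Plaintiff peremptories so far: #118, #119, #120, #131 — 4 of 9 used, 5 left overall.
Against Section Green: #131 — 1 used; per-section cap 3 leaves 2.
Binding limit: min(5, 2) = 2.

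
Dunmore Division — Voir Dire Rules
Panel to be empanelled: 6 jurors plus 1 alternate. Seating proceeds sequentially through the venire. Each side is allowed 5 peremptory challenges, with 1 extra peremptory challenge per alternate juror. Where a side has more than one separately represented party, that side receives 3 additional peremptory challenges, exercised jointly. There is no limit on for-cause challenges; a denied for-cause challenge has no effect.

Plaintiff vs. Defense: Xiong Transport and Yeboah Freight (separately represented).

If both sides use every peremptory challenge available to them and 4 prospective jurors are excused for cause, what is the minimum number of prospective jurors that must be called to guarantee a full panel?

Seats to fill: 6 + 1 alternates = 7.
Peremptories — Plaintiff: 5 + 1×1 = 6; Defense: 5 + 1×1 + 3 = 9; total 15.
For-cause removals: 4.
Minimum venire: 7 + 15 + 4 = 26.

26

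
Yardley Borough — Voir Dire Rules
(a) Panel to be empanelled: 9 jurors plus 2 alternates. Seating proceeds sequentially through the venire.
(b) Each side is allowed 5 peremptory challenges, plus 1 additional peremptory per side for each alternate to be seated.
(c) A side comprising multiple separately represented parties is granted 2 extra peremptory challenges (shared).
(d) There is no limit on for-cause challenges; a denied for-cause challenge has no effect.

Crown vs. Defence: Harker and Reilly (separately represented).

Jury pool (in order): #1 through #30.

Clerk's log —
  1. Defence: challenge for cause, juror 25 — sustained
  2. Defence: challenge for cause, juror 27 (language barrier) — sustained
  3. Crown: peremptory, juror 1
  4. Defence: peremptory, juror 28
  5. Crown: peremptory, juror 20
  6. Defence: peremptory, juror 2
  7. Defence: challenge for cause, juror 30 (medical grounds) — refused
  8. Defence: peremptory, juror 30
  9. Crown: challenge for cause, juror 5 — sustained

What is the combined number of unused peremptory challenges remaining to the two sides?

Crown allotment: 5 base + 1 × 2 alternates = 7. Defence allotment: 5 base + 1 × 2 alternates + 2 multi-party = 9.
Crown peremptories used: #1, #20 — 2 (the for-cause on #5 doesn't count).
Defence peremptories used: #28, #2, #30 — 3 (for-cause on #25, #27, #30 don't count).
Remaining: (7 − 2) + (9 − 3) = 11.

11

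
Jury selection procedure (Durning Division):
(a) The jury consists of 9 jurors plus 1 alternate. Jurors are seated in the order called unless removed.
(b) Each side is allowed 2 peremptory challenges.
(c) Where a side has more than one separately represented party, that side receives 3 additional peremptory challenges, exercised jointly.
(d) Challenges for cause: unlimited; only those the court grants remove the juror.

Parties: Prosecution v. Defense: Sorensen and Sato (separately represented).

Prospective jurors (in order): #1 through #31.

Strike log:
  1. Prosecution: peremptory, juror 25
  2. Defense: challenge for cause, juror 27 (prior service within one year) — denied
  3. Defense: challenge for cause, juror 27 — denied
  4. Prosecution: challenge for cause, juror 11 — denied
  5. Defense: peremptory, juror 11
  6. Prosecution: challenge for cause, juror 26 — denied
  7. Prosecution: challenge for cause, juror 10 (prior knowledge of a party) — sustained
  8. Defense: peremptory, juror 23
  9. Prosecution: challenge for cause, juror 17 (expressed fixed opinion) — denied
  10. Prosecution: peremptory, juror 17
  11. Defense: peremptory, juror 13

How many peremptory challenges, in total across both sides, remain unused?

2

Prosecution allotment: 2. Defense allotment: 2 base + 3 multi-party = 5.
Prosecution peremptories used: #25, #17 — 2 (for-cause on #11, #26, #10, #17 don't count).
Defense peremptories used: #11, #23, #13 — 3 (for-cause on #27, #27 don't count).
Remaining: (2 − 2) + (5 − 3) = 2.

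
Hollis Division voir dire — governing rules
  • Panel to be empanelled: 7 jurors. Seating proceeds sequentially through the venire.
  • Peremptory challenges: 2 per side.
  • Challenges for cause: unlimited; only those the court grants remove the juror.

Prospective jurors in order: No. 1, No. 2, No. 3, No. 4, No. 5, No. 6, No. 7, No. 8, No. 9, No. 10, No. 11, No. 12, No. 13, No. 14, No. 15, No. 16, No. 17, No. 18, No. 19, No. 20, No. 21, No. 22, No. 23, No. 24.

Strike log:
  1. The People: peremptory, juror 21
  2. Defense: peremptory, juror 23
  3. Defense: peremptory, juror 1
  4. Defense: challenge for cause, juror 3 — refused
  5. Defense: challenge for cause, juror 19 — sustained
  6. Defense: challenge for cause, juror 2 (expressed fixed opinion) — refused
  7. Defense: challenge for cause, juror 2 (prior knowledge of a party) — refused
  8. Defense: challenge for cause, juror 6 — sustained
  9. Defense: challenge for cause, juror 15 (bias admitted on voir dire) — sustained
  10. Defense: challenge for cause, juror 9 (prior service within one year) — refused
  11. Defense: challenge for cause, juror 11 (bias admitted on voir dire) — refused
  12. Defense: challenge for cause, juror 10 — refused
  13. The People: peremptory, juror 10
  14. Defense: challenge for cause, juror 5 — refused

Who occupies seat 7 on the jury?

Removed: #1, #6, #10, #15, #19, #21, #23. (#2, #3, #5, #9, #11 stay — for-cause denied.)
Seating in order: seats 1–7 → #2, #3, #4, #5, #7, #8, #9.
So seat 7 is #9.

9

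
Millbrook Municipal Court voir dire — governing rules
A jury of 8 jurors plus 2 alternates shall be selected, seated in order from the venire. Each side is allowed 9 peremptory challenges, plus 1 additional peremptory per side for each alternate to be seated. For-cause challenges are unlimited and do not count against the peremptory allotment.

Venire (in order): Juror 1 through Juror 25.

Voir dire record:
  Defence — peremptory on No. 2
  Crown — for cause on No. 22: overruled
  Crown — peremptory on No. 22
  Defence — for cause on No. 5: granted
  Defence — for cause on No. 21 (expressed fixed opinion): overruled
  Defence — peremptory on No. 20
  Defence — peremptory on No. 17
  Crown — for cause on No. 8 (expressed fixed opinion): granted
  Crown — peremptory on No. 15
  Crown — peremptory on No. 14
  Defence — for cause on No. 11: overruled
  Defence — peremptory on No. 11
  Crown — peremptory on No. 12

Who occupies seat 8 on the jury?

Removed: #2, #5, #8, #11, #12, #14, #15, #17, #20, #22. (#21 stays — for-cause denied.)
Filling seats in venire order through position 8: #1, #3, #4, #6, #7, #9, #10, #13.
So seat 8 is #13.

13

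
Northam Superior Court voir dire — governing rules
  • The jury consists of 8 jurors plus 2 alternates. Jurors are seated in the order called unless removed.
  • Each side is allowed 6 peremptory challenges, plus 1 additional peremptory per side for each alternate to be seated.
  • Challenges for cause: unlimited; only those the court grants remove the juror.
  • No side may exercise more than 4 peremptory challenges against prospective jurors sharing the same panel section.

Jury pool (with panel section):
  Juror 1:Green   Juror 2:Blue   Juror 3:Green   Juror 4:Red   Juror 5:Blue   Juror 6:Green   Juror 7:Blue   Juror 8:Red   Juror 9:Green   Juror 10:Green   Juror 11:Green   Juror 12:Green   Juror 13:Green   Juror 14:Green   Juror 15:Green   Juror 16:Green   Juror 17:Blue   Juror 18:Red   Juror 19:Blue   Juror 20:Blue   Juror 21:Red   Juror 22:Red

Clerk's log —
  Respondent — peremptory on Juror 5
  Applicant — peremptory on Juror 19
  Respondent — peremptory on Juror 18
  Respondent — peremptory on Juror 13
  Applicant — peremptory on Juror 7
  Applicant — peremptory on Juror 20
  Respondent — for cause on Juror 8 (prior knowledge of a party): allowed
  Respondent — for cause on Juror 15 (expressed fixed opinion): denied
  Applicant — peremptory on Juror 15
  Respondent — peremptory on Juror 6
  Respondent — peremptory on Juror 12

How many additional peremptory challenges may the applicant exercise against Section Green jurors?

Applicant peremptories so far: #19, #7, #20, #15 — 4 of 8 used, 4 left overall.
Against Section Green: #15 — 1 used; per-section cap 4 leaves 3.
Binding limit: min(4, 3) = 3.

3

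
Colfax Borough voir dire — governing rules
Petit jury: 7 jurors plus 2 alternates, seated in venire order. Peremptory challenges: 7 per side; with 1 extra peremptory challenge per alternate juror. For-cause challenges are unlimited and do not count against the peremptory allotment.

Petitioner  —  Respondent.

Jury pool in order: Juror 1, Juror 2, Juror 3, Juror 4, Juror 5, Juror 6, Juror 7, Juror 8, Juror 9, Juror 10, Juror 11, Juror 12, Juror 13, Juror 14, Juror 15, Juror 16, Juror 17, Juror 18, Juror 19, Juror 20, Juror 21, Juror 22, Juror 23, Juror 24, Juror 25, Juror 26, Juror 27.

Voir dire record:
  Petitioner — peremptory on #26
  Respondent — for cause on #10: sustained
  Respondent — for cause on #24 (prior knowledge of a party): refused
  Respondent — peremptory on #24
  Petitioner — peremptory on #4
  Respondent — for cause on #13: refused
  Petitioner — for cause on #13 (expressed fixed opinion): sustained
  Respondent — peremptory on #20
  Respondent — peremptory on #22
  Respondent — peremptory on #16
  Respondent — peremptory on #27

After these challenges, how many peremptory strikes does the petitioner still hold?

7

Petitioner allotment: 7 base + 1 × 2 alternates = 9.
Petitioner peremptories used: #26, #4 — 2 (the for-cause on #13 doesn't count).
Remaining: 9 − 2 = 7.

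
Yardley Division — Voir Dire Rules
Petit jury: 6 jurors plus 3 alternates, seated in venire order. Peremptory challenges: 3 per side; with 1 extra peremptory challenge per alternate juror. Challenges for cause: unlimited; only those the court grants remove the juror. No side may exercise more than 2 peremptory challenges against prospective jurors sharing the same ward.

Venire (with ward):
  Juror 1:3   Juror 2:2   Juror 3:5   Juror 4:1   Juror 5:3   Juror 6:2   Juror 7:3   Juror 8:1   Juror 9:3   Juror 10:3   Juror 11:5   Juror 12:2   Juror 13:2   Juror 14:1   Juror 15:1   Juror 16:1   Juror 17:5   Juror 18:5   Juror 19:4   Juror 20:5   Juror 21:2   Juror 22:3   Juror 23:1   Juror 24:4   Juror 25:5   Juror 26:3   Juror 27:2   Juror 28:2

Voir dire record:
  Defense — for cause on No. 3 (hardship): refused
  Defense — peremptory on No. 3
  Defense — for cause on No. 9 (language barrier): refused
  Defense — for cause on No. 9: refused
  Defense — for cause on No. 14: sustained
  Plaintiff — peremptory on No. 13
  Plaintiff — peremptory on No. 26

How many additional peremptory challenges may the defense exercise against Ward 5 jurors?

Defense peremptories so far: #3 — 1 of 6 used, 5 left overall.
Against Ward 5: #3 — 1 used; per-ward cap 2 leaves 1.
Binding limit: min(5, 1) = 1.

1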